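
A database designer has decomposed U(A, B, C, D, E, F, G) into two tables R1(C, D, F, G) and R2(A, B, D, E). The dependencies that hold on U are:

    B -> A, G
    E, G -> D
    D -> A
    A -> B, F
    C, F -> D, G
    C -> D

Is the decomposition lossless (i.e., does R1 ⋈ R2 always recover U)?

Common attributes: R1 ∩ R2 = {D}.
Closure of {D}: D → A applies, adding A; A → B, F applies, adding B, F; B → A, G applies, adding G. So (D)⁺ = {A, B, D, F, G}.
The closure contains neither all of R1 = {C, D, F, G} nor all of R2 = {A, B, D, E}, so the common attributes are not a superkey of either fragment. The join is lossy.

No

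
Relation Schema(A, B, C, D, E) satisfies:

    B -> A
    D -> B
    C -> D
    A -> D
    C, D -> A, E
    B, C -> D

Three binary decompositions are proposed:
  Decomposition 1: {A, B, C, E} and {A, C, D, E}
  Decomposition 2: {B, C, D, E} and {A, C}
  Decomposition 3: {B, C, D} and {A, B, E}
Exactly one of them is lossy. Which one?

Decomposition 3

Decomposition 1: common = {A, C, E}, closure = {A, B, C, D, E} → lossless.
Decomposition 2: common = {C}, closure = {A, B, C, D, E} → lossless.
Decomposition 3: common = {B}, closure = {A, B, D} → lossy.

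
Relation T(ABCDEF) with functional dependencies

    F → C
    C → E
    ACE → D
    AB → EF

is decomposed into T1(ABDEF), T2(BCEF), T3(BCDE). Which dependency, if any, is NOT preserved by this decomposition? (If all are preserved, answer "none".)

Check ACE → D: no single fragment contains all of {ACDE}, and the restricted closure of {ACE} across the fragments never reaches {D}.
F → C is preserved.
C → E is preserved.
AB → EF is preserved.

ACE → D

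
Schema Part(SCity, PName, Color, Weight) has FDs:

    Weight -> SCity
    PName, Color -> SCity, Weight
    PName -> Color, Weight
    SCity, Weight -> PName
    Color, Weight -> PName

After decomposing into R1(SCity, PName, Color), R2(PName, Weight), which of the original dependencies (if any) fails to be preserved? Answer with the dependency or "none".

none

Weight → SCity: restricted closure across fragments reaches SCity.
PName, Color → SCity, Weight: restricted closure across fragments reaches SCity, Weight.
PName → Color, Weight: restricted closure across fragments reaches Color, Weight.
SCity, Weight → PName: restricted closure across fragments reaches PName.
Color, Weight → PName: restricted closure across fragments reaches PName.
Every dependency is enforceable on the fragments, so the decomposition is dependency-preserving.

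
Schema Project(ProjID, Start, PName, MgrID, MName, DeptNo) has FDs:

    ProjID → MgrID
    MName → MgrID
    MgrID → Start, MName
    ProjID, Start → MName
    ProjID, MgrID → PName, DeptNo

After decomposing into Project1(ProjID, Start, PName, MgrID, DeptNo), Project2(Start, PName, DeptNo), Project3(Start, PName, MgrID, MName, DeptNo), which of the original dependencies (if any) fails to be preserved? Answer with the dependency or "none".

none

ProjID → MgrID lies within Project1.
MName → MgrID lies within Project3.
MgrID → Start, MName lies within Project3.
ProjID, Start → MName: restricted closure across fragments reaches MName.
ProjID, MgrID → PName, DeptNo lies within Project1.
Every dependency is enforceable on the fragments, so the decomposition is dependency-preserving.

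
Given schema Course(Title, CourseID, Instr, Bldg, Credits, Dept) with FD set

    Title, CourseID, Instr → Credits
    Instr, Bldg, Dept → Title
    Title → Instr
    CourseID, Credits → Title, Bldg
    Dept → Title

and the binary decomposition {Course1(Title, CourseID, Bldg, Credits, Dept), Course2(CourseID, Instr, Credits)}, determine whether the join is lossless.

Common attributes: Course1 ∩ Course2 = {CourseID, Credits}.
Closure of {CourseID, Credits}: CourseID, Credits → Title, Bldg applies, adding Title, Bldg; Title → Instr applies, adding Instr. So (CourseID, Credits)⁺ = {Title, CourseID, Instr, Bldg, Credits}.
This closure contains every attribute of Course2, so Course1 ∩ Course2 → Course2. The join is lossless.

Yes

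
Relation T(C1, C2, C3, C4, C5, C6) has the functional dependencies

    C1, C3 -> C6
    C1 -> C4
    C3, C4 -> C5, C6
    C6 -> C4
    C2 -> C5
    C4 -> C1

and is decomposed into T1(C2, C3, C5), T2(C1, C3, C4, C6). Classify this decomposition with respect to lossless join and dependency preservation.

lossy and not dependency-preserving

Lossless test: (C3)⁺ = {C3}, which is a superkey of neither fragment — lossy.
Dependency preservation: the restricted closure of {C3, C4} across the fragments never reaches {C5, C6}, so C3, C4 → C5, C6 cannot be enforced without a join — not preserved.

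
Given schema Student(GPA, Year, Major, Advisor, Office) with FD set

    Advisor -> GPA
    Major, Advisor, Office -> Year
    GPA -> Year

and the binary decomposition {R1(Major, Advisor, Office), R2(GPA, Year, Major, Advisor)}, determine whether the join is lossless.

Yes

Common attributes: R1 ∩ R2 = {Major, Advisor}.
Closure of {Major, Advisor}: Advisor → GPA applies, adding GPA; GPA → Year applies, adding Year. So (Major, Advisor)⁺ = {GPA, Year, Major, Advisor}.
This closure contains every attribute of R2, so R1 ∩ R2 → R2. The join is lossless.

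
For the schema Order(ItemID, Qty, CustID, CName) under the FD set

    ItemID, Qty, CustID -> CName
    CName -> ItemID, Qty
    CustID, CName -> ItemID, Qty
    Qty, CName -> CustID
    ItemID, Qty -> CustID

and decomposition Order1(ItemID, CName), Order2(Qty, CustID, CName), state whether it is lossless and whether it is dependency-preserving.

Lossless test: (CName)⁺ = {ItemID, Qty, CustID, CName}, which contains all of one fragment — lossless.
Dependency preservation: the restricted closure of {ItemID, Qty, CustID} across the fragments never reaches {CName}, so ItemID, Qty, CustID → CName cannot be enforced without a join — not preserved.

lossless but not dependency-preserving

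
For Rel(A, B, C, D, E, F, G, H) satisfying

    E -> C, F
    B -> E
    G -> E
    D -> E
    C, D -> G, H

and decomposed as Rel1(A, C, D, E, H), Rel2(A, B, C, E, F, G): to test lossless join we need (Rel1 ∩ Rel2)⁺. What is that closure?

Rel1 ∩ Rel2 = {A, C, E}.
E → C, F applies, adding F
Closure: {A, C, E, F}.

A, C, E, F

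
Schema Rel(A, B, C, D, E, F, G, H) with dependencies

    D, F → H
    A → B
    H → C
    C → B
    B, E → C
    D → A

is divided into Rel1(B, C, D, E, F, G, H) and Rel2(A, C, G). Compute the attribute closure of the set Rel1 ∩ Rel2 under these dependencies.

B, C, G

Rel1 ∩ Rel2 = {C, G}.
C → B applies, adding B
Closure: {B, C, G}.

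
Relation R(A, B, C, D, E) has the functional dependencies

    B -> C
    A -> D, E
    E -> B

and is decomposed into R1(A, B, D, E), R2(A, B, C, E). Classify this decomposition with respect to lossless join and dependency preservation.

Lossless test: (A, B, E)⁺ = {A, B, C, D, E}, which contains all of one fragment — lossless.
Dependency preservation: every FD's attributes lie within a single fragment, so each can be enforced locally — preserved.

lossless and dependency-preserving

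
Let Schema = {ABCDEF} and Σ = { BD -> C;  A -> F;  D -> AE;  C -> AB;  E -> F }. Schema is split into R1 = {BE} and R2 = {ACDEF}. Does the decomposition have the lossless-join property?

No

Common attributes: R1 ∩ R2 = {E}.
Closure of {E}: E → F applies, adding F. So (E)⁺ = {EF}.
The closure contains neither all of R1 = {BE} nor all of R2 = {ACDEF}, so the common attributes are not a superkey of either fragment. The join is lossy.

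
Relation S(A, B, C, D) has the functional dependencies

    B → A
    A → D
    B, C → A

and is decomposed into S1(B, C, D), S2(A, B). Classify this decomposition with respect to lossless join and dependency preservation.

Lossless test: (B)⁺ = {A, B, D}, which contains all of one fragment — lossless.
Dependency preservation: the restricted closure of {A} across the fragments never reaches {D}, so A → D cannot be enforced without a join — not preserved.

lossless but not dependency-preserving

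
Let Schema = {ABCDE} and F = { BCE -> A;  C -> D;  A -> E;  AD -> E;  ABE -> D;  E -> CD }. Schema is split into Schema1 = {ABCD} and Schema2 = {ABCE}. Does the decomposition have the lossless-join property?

Common attributes: Schema1 ∩ Schema2 = {ABC}.
Closure of {ABC}: C → D applies, adding D; A → E applies, adding E. So (ABC)⁺ = {ABCDE}.
This closure contains every attribute of Schema1, so Schema1 ∩ Schema2 → Schema1. The join is lossless.

Yes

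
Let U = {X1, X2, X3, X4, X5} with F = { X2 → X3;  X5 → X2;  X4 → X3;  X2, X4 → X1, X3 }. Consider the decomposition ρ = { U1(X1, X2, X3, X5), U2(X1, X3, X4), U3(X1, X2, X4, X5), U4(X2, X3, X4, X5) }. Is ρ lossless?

Yes

Chase test. Columns are X1, X2, X3, X4, X5; row i has aⱼ where attribute j ∈ Ui, else bᵢⱼ.
Initial tableau (one row per fragment):
  row 1: a1 a2 a3 b14 a5
  row 2: a1 b22 a3 a4 b25
  row 3: a1 a2 b33 a4 a5
  row 4: b41 a2 a3 a4 a5
Rows 1 and 3 agree on X2; apply X2→X3 and equate their X3 entries.
Rows 3 and 4 agree on X2, X4; apply X2, X4→X1, X3 and equate their X1, X3 entries.
Row 3 is now all distinguished symbols — the join is lossless.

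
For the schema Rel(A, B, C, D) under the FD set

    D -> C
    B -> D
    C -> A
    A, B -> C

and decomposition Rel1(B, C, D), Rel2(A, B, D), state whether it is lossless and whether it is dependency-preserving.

Lossless test: (B, D)⁺ = {A, B, C, D}, which contains all of one fragment — lossless.
Dependency preservation: the restricted closure of {C} across the fragments never reaches {A}, so C → A cannot be enforced without a join — not preserved.

lossless but not dependency-preserving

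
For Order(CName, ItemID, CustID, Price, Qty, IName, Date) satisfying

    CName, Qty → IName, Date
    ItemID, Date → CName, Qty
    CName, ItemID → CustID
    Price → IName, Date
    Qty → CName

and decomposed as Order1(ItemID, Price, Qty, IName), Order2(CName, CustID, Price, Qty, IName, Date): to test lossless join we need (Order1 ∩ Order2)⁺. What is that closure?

Order1 ∩ Order2 = {Price, Qty, IName}.
Price → IName, Date applies, adding Date
Qty → CName applies, adding CName
Closure: {CName, Price, Qty, IName, Date}.

CName, Price, Qty, IName, Date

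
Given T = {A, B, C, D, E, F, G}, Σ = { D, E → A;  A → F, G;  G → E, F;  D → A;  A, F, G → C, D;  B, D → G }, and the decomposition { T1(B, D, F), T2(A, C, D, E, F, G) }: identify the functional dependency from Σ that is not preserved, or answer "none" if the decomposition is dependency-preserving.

D, E → A lies within T2.
A → F, G lies within T2.
G → E, F lies within T2.
D → A lies within T2.
A, F, G → C, D lies within T2.
B, D → G: restricted closure across fragments reaches G.
Every dependency is enforceable on the fragments, so the decomposition is dependency-preserving.

none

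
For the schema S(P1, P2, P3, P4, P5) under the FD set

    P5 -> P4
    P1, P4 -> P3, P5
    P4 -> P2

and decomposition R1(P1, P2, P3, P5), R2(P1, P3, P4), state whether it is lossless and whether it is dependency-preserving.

lossy and not dependency-preserving

Lossless test: (P1, P3)⁺ = {P1, P3}, which is a superkey of neither fragment — lossy.
Dependency preservation: the restricted closure of {P5} across the fragments never reaches {P4}, so P5 → P4 cannot be enforced without a join — not preserved.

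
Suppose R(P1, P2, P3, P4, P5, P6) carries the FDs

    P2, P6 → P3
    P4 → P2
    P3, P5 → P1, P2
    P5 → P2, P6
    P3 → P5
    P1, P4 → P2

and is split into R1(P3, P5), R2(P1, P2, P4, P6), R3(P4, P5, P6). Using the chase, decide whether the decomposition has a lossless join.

Chase test. Columns are P1, P2, P3, P4, P5, P6; row i has aⱼ where attribute j ∈ Ri, else bᵢⱼ.
Initial tableau (one row per fragment):
  row 1: b11 b12 a3 b14 a5 b16
  row 2: a1 a2 b23 a4 b25 a6
  row 3: b31 b32 b33 a4 a5 a6
Rows 2 and 3 agree on P4; apply P4→P2 and equate their P2 entries.
Rows 1 and 3 agree on P5; apply P5→P2, P6 and equate their P2, P6 entries.
Rows 1 and 2 agree on P2, P6; apply P2, P6→P3 and equate their P3 entries.
Rows 1 and 3 agree on P2, P6; apply P2, P6→P3 and equate their P3 entries.
Rows 1 and 3 agree on P3, P5; apply P3, P5→P1, P2 and equate their P1, P2 entries.
Rows 1 and 2 agree on P3; apply P3→P5 and equate their P5 entries.
Rows 1 and 2 agree on P3, P5; apply P3, P5→P1, P2 and equate their P1, P2 entries.
Row 2 is now all distinguished symbols — the join is lossless.

Yes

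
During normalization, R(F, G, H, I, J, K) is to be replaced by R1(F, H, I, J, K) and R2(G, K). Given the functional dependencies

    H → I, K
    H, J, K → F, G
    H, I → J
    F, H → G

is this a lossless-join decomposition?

Common attributes: R1 ∩ R2 = {K}.
No dependency enlarges {K}, so (K)⁺ = {K}.
The closure contains neither all of R1 = {F, H, I, J, K} nor all of R2 = {G, K}, so the common attributes are not a superkey of either fragment. The join is lossy.

No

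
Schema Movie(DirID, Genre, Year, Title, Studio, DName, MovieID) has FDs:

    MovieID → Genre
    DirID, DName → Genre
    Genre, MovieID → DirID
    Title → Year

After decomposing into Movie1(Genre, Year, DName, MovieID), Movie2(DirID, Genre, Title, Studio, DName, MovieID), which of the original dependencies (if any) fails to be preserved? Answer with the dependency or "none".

Check Title → Year: no single fragment contains all of {Year, Title}, and the restricted closure of {Title} across the fragments never reaches {Year}.
MovieID → Genre is preserved.
DirID, DName → Genre is preserved.
Genre, MovieID → DirID is preserved.

Title → Year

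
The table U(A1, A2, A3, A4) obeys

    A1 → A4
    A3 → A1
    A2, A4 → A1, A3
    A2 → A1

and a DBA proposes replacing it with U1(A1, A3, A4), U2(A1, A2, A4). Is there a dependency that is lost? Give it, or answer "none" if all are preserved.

Check A2, A4 → A1, A3: no single fragment contains all of {A1, A2, A3, A4}, and the restricted closure of {A2, A4} across the fragments never reaches {A1, A3}.
A1 → A4 is preserved.
A3 → A1 is preserved.
A2 → A1 is preserved.

A2, A4 → A1, A3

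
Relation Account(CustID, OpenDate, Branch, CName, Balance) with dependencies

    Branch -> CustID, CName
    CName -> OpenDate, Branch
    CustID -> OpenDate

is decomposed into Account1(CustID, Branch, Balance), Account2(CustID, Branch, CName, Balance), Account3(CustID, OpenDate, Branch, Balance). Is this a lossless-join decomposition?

Yes

Chase test. Columns are CustID, OpenDate, Branch, CName, Balance; row i has aⱼ where attribute j ∈ Accounti, else bᵢⱼ.
Initial tableau (one row per fragment):
  row 1: a1 b12 a3 b14 a5
  row 2: a1 b22 a3 a4 a5
  row 3: a1 a2 a3 b34 a5
Rows 1 and 2 agree on Branch; apply Branch→CustID, CName and equate their CustID, CName entries.
Rows 1 and 3 agree on Branch; apply Branch→CustID, CName and equate their CustID, CName entries.
Rows 1 and 2 agree on CName; apply CName→OpenDate, Branch and equate their OpenDate, Branch entries.
Rows 1 and 3 agree on CName; apply CName→OpenDate, Branch and equate their OpenDate, Branch entries.
Row 1 is now all distinguished symbols — the join is lossless.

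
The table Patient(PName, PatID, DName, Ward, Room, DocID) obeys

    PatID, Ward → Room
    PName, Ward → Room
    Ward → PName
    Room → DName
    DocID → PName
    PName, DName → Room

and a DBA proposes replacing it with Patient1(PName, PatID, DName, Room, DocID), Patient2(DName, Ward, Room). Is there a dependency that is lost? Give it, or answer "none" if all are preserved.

Check Ward → PName: no single fragment contains all of {PName, Ward}, and the restricted closure of {Ward} across the fragments never reaches {PName}.
PatID, Ward → Room is preserved.
PName, Ward → Room is preserved.
Room → DName is preserved.
DocID → PName is preserved.
PName, DName → Room is preserved.

Ward → PName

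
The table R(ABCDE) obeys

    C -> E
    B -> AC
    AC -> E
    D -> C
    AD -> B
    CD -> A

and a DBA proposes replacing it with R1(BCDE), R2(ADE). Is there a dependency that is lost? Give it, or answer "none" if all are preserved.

B -> AC

Check B → AC: no single fragment contains all of {ABC}, and the restricted closure of {B} across the fragments never reaches {AC}.
C → E is preserved.
AC → E is preserved.
D → C is preserved.
AD → B is preserved.
CD → A is preserved.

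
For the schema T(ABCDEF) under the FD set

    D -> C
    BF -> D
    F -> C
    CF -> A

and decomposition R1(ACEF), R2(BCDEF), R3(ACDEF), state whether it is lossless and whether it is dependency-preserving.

Lossless test (chase): Rows 1 and 2 agree on CF; apply CF→A and equate their A entries. Row 2 is now all distinguished symbols — the join is lossless.
Dependency preservation: every FD's attributes lie within a single fragment, so each can be enforced locally — preserved.

lossless and dependency-preserving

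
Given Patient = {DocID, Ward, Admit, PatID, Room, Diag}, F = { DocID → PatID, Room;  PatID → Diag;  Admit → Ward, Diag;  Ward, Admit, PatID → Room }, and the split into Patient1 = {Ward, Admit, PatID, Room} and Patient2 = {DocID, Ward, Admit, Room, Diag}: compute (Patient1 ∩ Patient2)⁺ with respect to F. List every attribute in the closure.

Patient1 ∩ Patient2 = {Ward, Admit, Room}.
Admit → Ward, Diag applies, adding Diag
Closure: {Ward, Admit, Room, Diag}.

Ward, Admit, Room, Diag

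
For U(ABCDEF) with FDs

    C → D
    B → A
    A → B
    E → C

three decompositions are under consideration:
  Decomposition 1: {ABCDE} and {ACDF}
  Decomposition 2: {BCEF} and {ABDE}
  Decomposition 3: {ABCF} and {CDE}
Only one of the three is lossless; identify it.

Decomposition 1: common = {ACD}, closure = {ABCD} → lossy.
Decomposition 2: common = {BE}, closure = {ABCDE} → lossless.
Decomposition 3: common = {C}, closure = {CD} → lossy.

Decomposition 2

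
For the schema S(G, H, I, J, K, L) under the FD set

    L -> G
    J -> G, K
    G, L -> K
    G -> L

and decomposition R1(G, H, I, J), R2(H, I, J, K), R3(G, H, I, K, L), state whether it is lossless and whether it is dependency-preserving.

lossless and dependency-preserving

Lossless test (chase): Rows 1 and 2 agree on J; apply J→G, K and equate their G, K entries. Rows 1 and 2 agree on G; apply G→L and equate their L entries. Rows 1 and 3 agree on G; apply G→L and equate their L entries. Row 1 is now all distinguished symbols — the join is lossless.
Dependency preservation: J → G, K is not contained in any single fragment, but the restricted closure of its left-hand side across the fragments still reaches the right-hand side; the remaining FDs each lie inside some fragment. All dependencies are preserved.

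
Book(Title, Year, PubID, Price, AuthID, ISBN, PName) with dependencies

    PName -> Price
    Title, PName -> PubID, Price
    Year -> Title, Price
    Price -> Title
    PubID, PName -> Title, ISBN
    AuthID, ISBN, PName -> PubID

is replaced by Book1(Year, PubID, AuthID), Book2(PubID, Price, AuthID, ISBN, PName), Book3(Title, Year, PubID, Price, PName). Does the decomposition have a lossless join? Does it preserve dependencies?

lossy but dependency-preserving

Lossless test (chase): Rows 1 and 3 agree on Year; apply Year→Title, Price and equate their Title, Price entries. Rows 1 and 2 agree on Price; apply Price→Title and equate their Title entries. Rows 2 and 3 agree on PubID, PName; apply PubID, PName→Title, ISBN and equate their Title, ISBN entries. No row becomes fully distinguished — the join is lossy.
Dependency preservation: PubID, PName → Title, ISBN is not contained in any single fragment, but the restricted closure of its left-hand side across the fragments still reaches the right-hand side; the remaining FDs each lie inside some fragment. All dependencies are preserved.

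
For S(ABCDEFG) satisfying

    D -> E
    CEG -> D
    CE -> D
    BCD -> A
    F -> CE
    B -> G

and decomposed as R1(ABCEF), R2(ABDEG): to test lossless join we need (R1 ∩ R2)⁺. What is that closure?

R1 ∩ R2 = {ABE}.
B → G applies, adding G
Closure: {ABEG}.

ABEG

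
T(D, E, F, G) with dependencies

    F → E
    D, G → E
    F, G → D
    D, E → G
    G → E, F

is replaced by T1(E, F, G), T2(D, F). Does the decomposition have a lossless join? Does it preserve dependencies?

lossy and not dependency-preserving

Lossless test: (F)⁺ = {E, F}, which is a superkey of neither fragment — lossy.
Dependency preservation: the restricted closure of {F, G} across the fragments never reaches {D}, so F, G → D cannot be enforced without a join — not preserved.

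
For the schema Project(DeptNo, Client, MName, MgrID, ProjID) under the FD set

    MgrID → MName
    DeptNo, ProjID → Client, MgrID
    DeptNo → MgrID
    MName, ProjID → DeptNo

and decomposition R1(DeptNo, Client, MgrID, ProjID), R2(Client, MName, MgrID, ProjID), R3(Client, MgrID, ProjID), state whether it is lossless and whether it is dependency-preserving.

Lossless test (chase): Rows 1 and 2 agree on MgrID; apply MgrID→MName and equate their MName entries. Rows 1 and 3 agree on MgrID; apply MgrID→MName and equate their MName entries. Rows 1 and 2 agree on MName, ProjID; apply MName, ProjID→DeptNo and equate their DeptNo entries. Rows 1 and 3 agree on MName, ProjID; apply MName, ProjID→DeptNo and equate their DeptNo entries. Row 1 is now all distinguished symbols — the join is lossless.
Dependency preservation: MName, ProjID → DeptNo is not contained in any single fragment, but the restricted closure of its left-hand side across the fragments still reaches the right-hand side; the remaining FDs each lie inside some fragment. All dependencies are preserved.

lossless and dependency-preserving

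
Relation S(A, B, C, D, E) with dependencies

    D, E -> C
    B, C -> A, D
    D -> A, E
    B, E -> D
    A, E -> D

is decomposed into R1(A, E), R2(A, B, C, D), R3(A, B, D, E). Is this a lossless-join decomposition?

Chase test. Columns are A, B, C, D, E; row i has aⱼ where attribute j ∈ Ri, else bᵢⱼ.
Initial tableau (one row per fragment):
  row 1: a1 b12 b13 b14 a5
  row 2: a1 a2 a3 a4 b25
  row 3: a1 a2 b33 a4 a5
Rows 2 and 3 agree on D; apply D→A, E and equate their A, E entries.
Rows 1 and 2 agree on A, E; apply A, E→D and equate their D entries.
Rows 1 and 2 agree on D, E; apply D, E→C and equate their C entries.
Rows 1 and 3 agree on D, E; apply D, E→C and equate their C entries.
Row 2 is now all distinguished symbols — the join is lossless.

Yes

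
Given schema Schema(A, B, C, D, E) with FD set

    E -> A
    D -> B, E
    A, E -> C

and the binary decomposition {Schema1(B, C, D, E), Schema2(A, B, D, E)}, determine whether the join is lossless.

Yes

Common attributes: Schema1 ∩ Schema2 = {B, D, E}.
Closure of {B, D, E}: E → A applies, adding A; A, E → C applies, adding C. So (B, D, E)⁺ = {A, B, C, D, E}.
This closure contains every attribute of Schema1, so Schema1 ∩ Schema2 → Schema1. The join is lossless.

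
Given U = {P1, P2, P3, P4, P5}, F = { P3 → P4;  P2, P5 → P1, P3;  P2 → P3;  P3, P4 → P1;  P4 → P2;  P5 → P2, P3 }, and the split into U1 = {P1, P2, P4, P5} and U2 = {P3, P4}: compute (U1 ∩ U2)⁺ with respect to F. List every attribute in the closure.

U1 ∩ U2 = {P4}.
P4 → P2 applies, adding P2
P2 → P3 applies, adding P3
P3, P4 → P1 applies, adding P1
Closure: {P1, P2, P3, P4}.

P1, P2, P3, P4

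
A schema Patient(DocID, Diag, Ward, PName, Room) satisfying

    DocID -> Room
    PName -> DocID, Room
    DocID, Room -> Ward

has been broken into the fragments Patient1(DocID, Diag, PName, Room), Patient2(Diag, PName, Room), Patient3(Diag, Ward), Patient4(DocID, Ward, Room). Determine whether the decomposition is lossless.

Yes

Chase test. Columns are DocID, Diag, Ward, PName, Room; row i has aⱼ where attribute j ∈ Patienti, else bᵢⱼ.
Initial tableau (one row per fragment):
  row 1: a1 a2 b13 a4 a5
  row 2: b21 a2 b23 a4 a5
  row 3: b31 a2 a3 b34 b35
  row 4: a1 b42 a3 b44 a5
Rows 1 and 2 agree on PName; apply PName→DocID, Room and equate their DocID, Room entries.
Rows 1 and 2 agree on DocID, Room; apply DocID, Room→Ward and equate their Ward entries.
Rows 1 and 4 agree on DocID, Room; apply DocID, Room→Ward and equate their Ward entries.
Row 1 is now all distinguished symbols — the join is lossless.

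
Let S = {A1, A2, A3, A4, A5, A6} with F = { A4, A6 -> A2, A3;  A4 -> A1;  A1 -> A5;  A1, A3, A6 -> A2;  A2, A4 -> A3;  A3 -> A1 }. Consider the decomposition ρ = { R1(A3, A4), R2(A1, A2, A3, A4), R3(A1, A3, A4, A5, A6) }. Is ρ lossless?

No

Chase test. Columns are A1, A2, A3, A4, A5, A6; row i has aⱼ where attribute j ∈ Ri, else bᵢⱼ.
Initial tableau (one row per fragment):
  row 1: b11 b12 a3 a4 b15 b16
  row 2: a1 a2 a3 a4 b25 b26
  row 3: a1 b32 a3 a4 a5 a6
Rows 1 and 2 agree on A4; apply A4→A1 and equate their A1 entries.
Rows 1 and 2 agree on A1; apply A1→A5 and equate their A5 entries.
Rows 1 and 3 agree on A1; apply A1→A5 and equate their A5 entries.
No row becomes fully distinguished — the join is lossy.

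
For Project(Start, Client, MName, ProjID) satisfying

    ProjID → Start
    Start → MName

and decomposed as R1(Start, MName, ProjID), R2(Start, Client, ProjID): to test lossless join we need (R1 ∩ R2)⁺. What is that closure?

Start, MName, ProjID

R1 ∩ R2 = {Start, ProjID}.
Start → MName applies, adding MName
Closure: {Start, MName, ProjID}.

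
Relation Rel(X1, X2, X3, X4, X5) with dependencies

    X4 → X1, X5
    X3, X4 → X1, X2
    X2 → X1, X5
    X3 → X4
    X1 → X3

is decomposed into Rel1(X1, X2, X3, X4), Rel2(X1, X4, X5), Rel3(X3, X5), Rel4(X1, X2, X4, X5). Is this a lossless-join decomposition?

Yes

Chase test. Columns are X1, X2, X3, X4, X5; row i has aⱼ where attribute j ∈ Reli, else bᵢⱼ.
Initial tableau (one row per fragment):
  row 1: a1 a2 a3 a4 b15
  row 2: a1 b22 b23 a4 a5
  row 3: b31 b32 a3 b34 a5
  row 4: a1 a2 b43 a4 a5
Rows 1 and 2 agree on X4; apply X4→X1, X5 and equate their X1, X5 entries.
Rows 1 and 3 agree on X3; apply X3→X4 and equate their X4 entries.
Rows 1 and 2 agree on X1; apply X1→X3 and equate their X3 entries.
Rows 1 and 4 agree on X1; apply X1→X3 and equate their X3 entries.
Rows 1 and 3 agree on X4; apply X4→X1, X5 and equate their X1, X5 entries.
Rows 1 and 2 agree on X3, X4; apply X3, X4→X1, X2 and equate their X1, X2 entries.
Rows 1 and 3 agree on X3, X4; apply X3, X4→X1, X2 and equate their X1, X2 entries.
Row 1 is now all distinguished symbols — the join is lossless.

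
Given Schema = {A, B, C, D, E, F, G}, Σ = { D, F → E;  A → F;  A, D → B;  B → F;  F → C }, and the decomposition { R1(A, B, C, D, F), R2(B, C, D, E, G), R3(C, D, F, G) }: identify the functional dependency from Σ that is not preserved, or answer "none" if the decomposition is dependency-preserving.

Check D, F → E: no single fragment contains all of {D, E, F}, and the restricted closure of {D, F} across the fragments never reaches {E}.
A → F is preserved.
A, D → B is preserved.
B → F is preserved.
F → C is preserved.

D, F → E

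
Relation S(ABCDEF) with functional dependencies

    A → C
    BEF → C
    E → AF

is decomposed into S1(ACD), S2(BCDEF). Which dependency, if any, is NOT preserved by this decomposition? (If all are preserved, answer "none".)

E → AF

Check E → AF: no single fragment contains all of {AEF}, and the restricted closure of {E} across the fragments never reaches {AF}.
A → C is preserved.
BEF → C is preserved.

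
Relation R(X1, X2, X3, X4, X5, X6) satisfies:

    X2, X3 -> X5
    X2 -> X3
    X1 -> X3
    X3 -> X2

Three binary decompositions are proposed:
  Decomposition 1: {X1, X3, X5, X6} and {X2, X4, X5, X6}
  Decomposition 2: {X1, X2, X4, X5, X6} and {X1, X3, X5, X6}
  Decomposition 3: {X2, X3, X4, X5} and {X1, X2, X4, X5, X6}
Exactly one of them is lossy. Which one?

Decomposition 1: common = {X5, X6}, closure = {X5, X6} → lossy.
Decomposition 2: common = {X1, X5, X6}, closure = {X1, X2, X3, X5, X6} → lossless.
Decomposition 3: common = {X2, X4, X5}, closure = {X2, X3, X4, X5} → lossless.

Decomposition 1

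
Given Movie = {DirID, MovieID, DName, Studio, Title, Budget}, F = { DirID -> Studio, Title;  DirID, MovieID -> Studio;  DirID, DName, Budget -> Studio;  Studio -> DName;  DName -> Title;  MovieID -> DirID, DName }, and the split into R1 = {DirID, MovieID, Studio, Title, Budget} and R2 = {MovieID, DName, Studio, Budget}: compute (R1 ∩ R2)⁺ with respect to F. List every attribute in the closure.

DirID, MovieID, DName, Studio, Title, Budget

R1 ∩ R2 = {MovieID, Studio, Budget}.
Studio → DName applies, adding DName
DName → Title applies, adding Title
MovieID → DirID, DName applies, adding DirID
Closure: {DirID, MovieID, DName, Studio, Title, Budget}.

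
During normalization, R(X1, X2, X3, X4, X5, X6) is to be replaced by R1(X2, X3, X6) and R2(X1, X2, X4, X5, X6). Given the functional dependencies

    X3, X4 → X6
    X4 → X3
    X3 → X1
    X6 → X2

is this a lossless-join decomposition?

No

Common attributes: R1 ∩ R2 = {X2, X6}.
No dependency enlarges {X2, X6}, so (X2, X6)⁺ = {X2, X6}.
The closure contains neither all of R1 = {X2, X3, X6} nor all of R2 = {X1, X2, X4, X5, X6}, so the common attributes are not a superkey of either fragment. The join is lossy.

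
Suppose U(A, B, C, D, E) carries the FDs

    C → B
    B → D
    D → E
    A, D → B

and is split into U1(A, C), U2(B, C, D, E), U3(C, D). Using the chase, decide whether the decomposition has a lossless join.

Chase test. Columns are A, B, C, D, E; row i has aⱼ where attribute j ∈ Ui, else bᵢⱼ.
Initial tableau (one row per fragment):
  row 1: a1 b12 a3 b14 b15
  row 2: b21 a2 a3 a4 a5
  row 3: b31 b32 a3 a4 b35
Rows 1 and 2 agree on C; apply C→B and equate their B entries.
Rows 1 and 3 agree on C; apply C→B and equate their B entries.
Rows 1 and 2 agree on B; apply B→D and equate their D entries.
Rows 1 and 2 agree on D; apply D→E and equate their E entries.
Rows 1 and 3 agree on D; apply D→E and equate their E entries.
Row 1 is now all distinguished symbols — the join is lossless.

Yes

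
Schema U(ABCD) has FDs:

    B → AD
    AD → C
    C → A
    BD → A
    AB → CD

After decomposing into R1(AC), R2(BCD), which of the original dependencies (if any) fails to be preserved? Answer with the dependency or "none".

AD → C

Check AD → C: no single fragment contains all of {ACD}, and the restricted closure of {AD} across the fragments never reaches {C}.
B → AD is preserved.
C → A is preserved.
BD → A is preserved.
AB → CD is preserved.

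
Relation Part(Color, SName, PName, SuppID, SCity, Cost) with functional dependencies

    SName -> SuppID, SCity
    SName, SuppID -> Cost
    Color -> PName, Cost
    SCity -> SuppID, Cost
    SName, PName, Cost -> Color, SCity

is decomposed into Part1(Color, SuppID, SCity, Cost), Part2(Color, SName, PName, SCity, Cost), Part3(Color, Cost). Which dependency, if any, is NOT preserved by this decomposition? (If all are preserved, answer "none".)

SName → SuppID, SCity: restricted closure across fragments reaches SuppID, SCity.
SName, SuppID → Cost: restricted closure across fragments reaches Cost.
Color → PName, Cost lies within Part2.
SCity → SuppID, Cost lies within Part1.
SName, PName, Cost → Color, SCity lies within Part2.
Every dependency is enforceable on the fragments, so the decomposition is dependency-preserving.

none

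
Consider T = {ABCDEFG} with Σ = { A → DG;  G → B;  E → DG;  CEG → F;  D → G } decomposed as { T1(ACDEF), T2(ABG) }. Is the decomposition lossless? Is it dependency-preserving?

lossless but not dependency-preserving

Lossless test: (A)⁺ = {ABDG}, which contains all of one fragment — lossless.
Dependency preservation: the restricted closure of {E} across the fragments never reaches {DG}, so E → DG cannot be enforced without a join — not preserved.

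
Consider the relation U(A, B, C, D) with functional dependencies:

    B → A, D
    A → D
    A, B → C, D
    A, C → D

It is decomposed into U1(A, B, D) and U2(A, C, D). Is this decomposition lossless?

No

Common attributes: U1 ∩ U2 = {A, D}.
No dependency enlarges {A, D}, so (A, D)⁺ = {A, D}.
The closure contains neither all of U1 = {A, B, D} nor all of U2 = {A, C, D}, so the common attributes are not a superkey of either fragment. The join is lossy.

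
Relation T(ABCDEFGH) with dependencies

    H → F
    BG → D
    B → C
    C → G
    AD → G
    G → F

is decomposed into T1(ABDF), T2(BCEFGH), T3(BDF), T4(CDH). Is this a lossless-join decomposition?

Chase test. Columns are ABCDEFGH; row i has aⱼ where attribute j ∈ Ti, else bᵢⱼ.
Initial tableau (one row per fragment):
  row 1: a1 a2 b13 a4 b15 a6 b17 b18
  row 2: b21 a2 a3 b24 a5 a6 a7 a8
  row 3: b31 a2 b33 a4 b35 a6 b37 b38
  row 4: b41 b42 a3 a4 b45 b46 b47 a8
Rows 2 and 4 agree on H; apply H→F and equate their F entries.
Rows 1 and 2 agree on B; apply B→C and equate their C entries.
Rows 1 and 3 agree on B; apply B→C and equate their C entries.
Rows 1 and 2 agree on C; apply C→G and equate their G entries.
Rows 1 and 3 agree on C; apply C→G and equate their G entries.
Rows 1 and 4 agree on C; apply C→G and equate their G entries.
Rows 1 and 2 agree on BG; apply BG→D and equate their D entries.
No row becomes fully distinguished — the join is lossy.

No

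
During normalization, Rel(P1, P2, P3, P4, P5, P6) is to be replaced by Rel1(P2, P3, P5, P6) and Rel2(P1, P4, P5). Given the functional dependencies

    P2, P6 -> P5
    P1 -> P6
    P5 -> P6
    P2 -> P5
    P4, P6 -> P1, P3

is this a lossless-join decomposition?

No

Common attributes: Rel1 ∩ Rel2 = {P5}.
Closure of {P5}: P5 → P6 applies, adding P6. So (P5)⁺ = {P5, P6}.
The closure contains neither all of Rel1 = {P2, P3, P5, P6} nor all of Rel2 = {P1, P4, P5}, so the common attributes are not a superkey of either fragment. The join is lossy.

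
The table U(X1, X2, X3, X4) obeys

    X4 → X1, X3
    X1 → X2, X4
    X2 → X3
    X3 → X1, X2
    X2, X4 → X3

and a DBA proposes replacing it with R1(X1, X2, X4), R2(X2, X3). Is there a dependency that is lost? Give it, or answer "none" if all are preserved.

X4 → X1, X3: restricted closure across fragments reaches X1, X3.
X1 → X2, X4 lies within R1.
X2 → X3 lies within R2.
X3 → X1, X2: restricted closure across fragments reaches X1, X2.
X2, X4 → X3: restricted closure across fragments reaches X3.
Every dependency is enforceable on the fragments, so the decomposition is dependency-preserving.

none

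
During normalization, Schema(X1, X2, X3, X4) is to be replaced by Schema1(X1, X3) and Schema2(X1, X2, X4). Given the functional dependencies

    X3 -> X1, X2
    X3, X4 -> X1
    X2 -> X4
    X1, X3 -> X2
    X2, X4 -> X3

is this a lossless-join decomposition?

Common attributes: Schema1 ∩ Schema2 = {X1}.
No dependency enlarges {X1}, so (X1)⁺ = {X1}.
The closure contains neither all of Schema1 = {X1, X3} nor all of Schema2 = {X1, X2, X4}, so the common attributes are not a superkey of either fragment. The join is lossy.

No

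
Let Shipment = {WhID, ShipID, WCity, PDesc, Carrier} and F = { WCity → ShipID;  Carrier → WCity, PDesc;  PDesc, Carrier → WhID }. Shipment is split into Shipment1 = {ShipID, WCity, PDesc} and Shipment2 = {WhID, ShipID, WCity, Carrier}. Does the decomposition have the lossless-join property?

No

Common attributes: Shipment1 ∩ Shipment2 = {ShipID, WCity}.
No dependency enlarges {ShipID, WCity}, so (ShipID, WCity)⁺ = {ShipID, WCity}.
The closure contains neither all of Shipment1 = {ShipID, WCity, PDesc} nor all of Shipment2 = {WhID, ShipID, WCity, Carrier}, so the common attributes are not a superkey of either fragment. The join is lossy.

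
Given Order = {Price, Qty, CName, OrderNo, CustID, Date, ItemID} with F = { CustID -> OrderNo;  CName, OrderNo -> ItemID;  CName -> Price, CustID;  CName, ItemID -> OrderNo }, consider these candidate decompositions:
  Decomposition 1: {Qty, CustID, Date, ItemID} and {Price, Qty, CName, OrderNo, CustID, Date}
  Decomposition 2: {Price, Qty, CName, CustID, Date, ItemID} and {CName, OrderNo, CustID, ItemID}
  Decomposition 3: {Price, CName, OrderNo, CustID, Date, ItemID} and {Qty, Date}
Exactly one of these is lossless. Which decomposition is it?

Decomposition 2

Decomposition 1: common = {Qty, CustID, Date}, closure = {Qty, OrderNo, CustID, Date} → lossy.
Decomposition 2: common = {CName, CustID, ItemID}, closure = {Price, CName, OrderNo, CustID, ItemID} → lossless.
Decomposition 3: common = {Date}, closure = {Date} → lossy.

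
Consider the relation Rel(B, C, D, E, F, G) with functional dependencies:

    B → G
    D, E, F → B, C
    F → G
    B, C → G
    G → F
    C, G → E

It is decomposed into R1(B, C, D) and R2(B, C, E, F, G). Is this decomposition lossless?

Yes

Common attributes: R1 ∩ R2 = {B, C}.
Closure of {B, C}: B → G applies, adding G; G → F applies, adding F; C, G → E applies, adding E. So (B, C)⁺ = {B, C, E, F, G}.
This closure contains every attribute of R2, so R1 ∩ R2 → R2. The join is lossless.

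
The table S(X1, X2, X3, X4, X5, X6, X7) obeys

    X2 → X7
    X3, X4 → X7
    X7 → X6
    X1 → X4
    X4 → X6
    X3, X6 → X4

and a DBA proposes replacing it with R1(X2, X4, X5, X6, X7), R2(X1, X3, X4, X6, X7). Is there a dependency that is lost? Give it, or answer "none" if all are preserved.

X2 → X7 lies within R1.
X3, X4 → X7 lies within R2.
X7 → X6 lies within R1.
X1 → X4 lies within R2.
X4 → X6 lies within R1.
X3, X6 → X4 lies within R2.
Every dependency is enforceable on the fragments, so the decomposition is dependency-preserving.

none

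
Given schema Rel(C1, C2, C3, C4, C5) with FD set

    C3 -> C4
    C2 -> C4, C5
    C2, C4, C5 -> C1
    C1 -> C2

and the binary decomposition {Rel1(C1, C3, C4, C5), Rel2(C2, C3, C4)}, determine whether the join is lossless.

No

Common attributes: Rel1 ∩ Rel2 = {C3, C4}.
No dependency enlarges {C3, C4}, so (C3, C4)⁺ = {C3, C4}.
The closure contains neither all of Rel1 = {C1, C3, C4, C5} nor all of Rel2 = {C2, C3, C4}, so the common attributes are not a superkey of either fragment. The join is lossy.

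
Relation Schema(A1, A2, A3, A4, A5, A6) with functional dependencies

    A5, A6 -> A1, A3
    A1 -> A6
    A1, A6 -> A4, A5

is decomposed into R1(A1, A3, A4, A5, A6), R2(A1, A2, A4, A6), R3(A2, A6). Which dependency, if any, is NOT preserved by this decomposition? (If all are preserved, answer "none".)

A5, A6 → A1, A3 lies within R1.
A1 → A6 lies within R1.
A1, A6 → A4, A5 lies within R1.
Every dependency is enforceable on the fragments, so the decomposition is dependency-preserving.

none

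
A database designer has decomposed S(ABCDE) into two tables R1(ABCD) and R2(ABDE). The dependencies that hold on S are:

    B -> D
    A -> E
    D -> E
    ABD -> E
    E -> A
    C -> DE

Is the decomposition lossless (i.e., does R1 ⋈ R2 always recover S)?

Common attributes: R1 ∩ R2 = {ABD}.
Closure of {ABD}: A → E applies, adding E. So (ABD)⁺ = {ABDE}.
This closure contains every attribute of R2, so R1 ∩ R2 → R2. The join is lossless.

Yes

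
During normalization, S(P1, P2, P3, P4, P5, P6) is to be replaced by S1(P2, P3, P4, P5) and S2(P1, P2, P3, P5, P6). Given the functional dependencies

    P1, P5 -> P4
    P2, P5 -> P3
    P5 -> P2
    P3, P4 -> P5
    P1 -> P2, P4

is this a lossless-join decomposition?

No

Common attributes: S1 ∩ S2 = {P2, P3, P5}.
No dependency enlarges {P2, P3, P5}, so (P2, P3, P5)⁺ = {P2, P3, P5}.
The closure contains neither all of S1 = {P2, P3, P4, P5} nor all of S2 = {P1, P2, P3, P5, P6}, so the common attributes are not a superkey of either fragment. The join is lossy.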